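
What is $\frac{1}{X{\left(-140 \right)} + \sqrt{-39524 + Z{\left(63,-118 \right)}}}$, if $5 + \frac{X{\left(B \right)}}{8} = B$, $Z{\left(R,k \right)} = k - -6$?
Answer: $- \frac{290}{346309} - \frac{3 i \sqrt{1101}}{692618} \approx -0.0008374 - 0.00014372 i$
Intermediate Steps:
$Z{\left(R,k \right)} = 6 + k$ ($Z{\left(R,k \right)} = k + 6 = 6 + k$)
$X{\left(B \right)} = -40 + 8 B$
$\frac{1}{X{\left(-140 \right)} + \sqrt{-39524 + Z{\left(63,-118 \right)}}} = \frac{1}{\left(-40 + 8 \left(-140\right)\right) + \sqrt{-39524 + \left(6 - 118\right)}} = \frac{1}{\left(-40 - 1120\right) + \sqrt{-39524 - 112}} = \frac{1}{-1160 + \sqrt{-39636}} = \frac{1}{-1160 + 6 i \sqrt{1101}}$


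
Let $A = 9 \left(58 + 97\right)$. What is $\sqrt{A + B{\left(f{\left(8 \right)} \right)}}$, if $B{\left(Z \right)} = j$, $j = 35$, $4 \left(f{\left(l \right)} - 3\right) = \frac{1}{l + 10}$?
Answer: $\sqrt{1430} \approx 37.815$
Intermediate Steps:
$f{\left(l \right)} = 3 + \frac{1}{4 \left(10 + l\right)}$ ($f{\left(l \right)} = 3 + \frac{1}{4 \left(l + 10\right)} = 3 + \frac{1}{4 \left(10 + l\right)}$)
$B{\left(Z \right)} = 35$
$A = 1395$ ($A = 9 \cdot 155 = 1395$)
$\sqrt{A + B{\left(f{\left(8 \right)} \right)}} = \sqrt{1395 + 35} = \sqrt{1430}$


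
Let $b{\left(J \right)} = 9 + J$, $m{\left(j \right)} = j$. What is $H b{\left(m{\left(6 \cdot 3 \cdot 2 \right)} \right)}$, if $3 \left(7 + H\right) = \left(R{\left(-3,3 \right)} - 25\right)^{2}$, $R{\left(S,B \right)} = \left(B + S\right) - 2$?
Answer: $10620$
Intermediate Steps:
$R{\left(S,B \right)} = -2 + B + S$
$H = 236$ ($H = -7 + \frac{\left(\left(-2 + 3 - 3\right) - 25\right)^{2}}{3} = -7 + \frac{\left(-2 - 25\right)^{2}}{3} = -7 + \frac{\left(-27\right)^{2}}{3} = -7 + \frac{1}{3} \cdot 729 = -7 + 243 = 236$)
$H b{\left(m{\left(6 \cdot 3 \cdot 2 \right)} \right)} = 236 \left(9 + 6 \cdot 3 \cdot 2\right) = 236 \left(9 + 18 \cdot 2\right) = 236 \left(9 + 36\right) = 236 \cdot 45 = 10620$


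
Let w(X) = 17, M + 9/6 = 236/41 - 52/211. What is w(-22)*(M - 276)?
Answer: -80001609/17302 ≈ -4623.8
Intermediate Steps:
M = 69375/17302 (M = -3/2 + (236/41 - 52/211) = -3/2 + 47664/8651 = 69375/17302 ≈ 4.0097)
w(-22)*(M - 276) = 17*(69375/17302 - 276) = 17*(-4705977/17302) = -80001609/17302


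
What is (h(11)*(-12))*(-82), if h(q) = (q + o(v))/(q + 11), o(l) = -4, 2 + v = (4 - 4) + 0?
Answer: 3444/11 ≈ 313.09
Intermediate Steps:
v = -2 (v = -2 + ((4 - 4) + 0) = -2 + (0 + 0) = -2 + 0 = -2)
h(q) = (-4 + q)/(11 + q) (h(q) = (q - 4)/(q + 11) = (-4 + q)/(11 + q))
(h(11)*(-12))*(-82) = (((-4 + 11)/(11 + 11))*(-12))*(-82) = ((7/22)*(-12))*(-82) = -42/11*(-82) = 3444/11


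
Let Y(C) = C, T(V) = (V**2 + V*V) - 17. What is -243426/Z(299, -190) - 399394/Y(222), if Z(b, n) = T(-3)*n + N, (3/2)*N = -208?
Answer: -1997248/1887 ≈ -1058.4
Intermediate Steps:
N = -416/3 (N = (2/3)*(-208) = -416/3 ≈ -138.67)
T(V) = -17 + 2*V**2 (T(V) = (V**2 + V**2) - 17 = 2*V**2 - 17 = -17 + 2*V**2)
Z(b, n) = -416/3 + n (Z(b, n) = (-17 + 2*(-3)**2)*n - 416/3 = (-17 + 2*9)*n - 416/3 = (-17 + 18)*n - 416/3 = 1*n - 416/3 = n - 416/3 = -416/3 + n)
-243426/Z(299, -190) - 399394/Y(222) = -243426/(-416/3 - 190) - 399394/222 = -243426/(-986/3) - 399394*1/222 = -243426*(-3/986) - 199697/111 = 12591/17 - 199697/111 = -1997248/1887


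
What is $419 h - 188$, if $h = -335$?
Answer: $-140553$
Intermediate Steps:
$419 h - 188 = 419 \left(-335\right) - 188 = -140365 - 188 = -140553$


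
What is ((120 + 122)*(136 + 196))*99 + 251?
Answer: 7954307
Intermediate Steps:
((120 + 122)*(136 + 196))*99 + 251 = (242*332)*99 + 251 = 80344*99 + 251 = 7954056 + 251 = 7954307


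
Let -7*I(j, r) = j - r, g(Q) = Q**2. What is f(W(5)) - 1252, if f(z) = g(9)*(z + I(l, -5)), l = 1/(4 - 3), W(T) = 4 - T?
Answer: -9817/7 ≈ -1402.4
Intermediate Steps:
l = 1 (l = 1/1 = 1)
I(j, r) = -j/7 + r/7 (I(j, r) = -(j - r)/7 = -j/7 + r/7)
f(z) = -486/7 + 81*z (f(z) = 9**2*(z + (-1/7*1 + (1/7)*(-5))) = 81*(z + (-1/7 - 5/7)) = 81*(z - 6/7) = 81*(-6/7 + z) = -486/7 + 81*z)
f(W(5)) - 1252 = (-486/7 + 81*(4 - 1*5)) - 1252 = (-486/7 + 81*(4 - 5)) - 1252 = (-486/7 + 81*(-1)) - 1252 = (-486/7 - 81) - 1252 = -1053/7 - 1252 = -9817/7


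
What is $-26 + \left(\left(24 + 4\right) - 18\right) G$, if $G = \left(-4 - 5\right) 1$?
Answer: $-116$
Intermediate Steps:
$G = -9$ ($G = \left(-9\right) 1 = -9$)
$-26 + \left(\left(24 + 4\right) - 18\right) G = -26 + \left(\left(24 + 4\right) - 18\right) \left(-9\right) = -26 + \left(28 - 18\right) \left(-9\right) = -26 + 10 \left(-9\right) = -26 - 90 = -116$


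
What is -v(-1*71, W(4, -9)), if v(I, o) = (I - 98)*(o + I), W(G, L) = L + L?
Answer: -15041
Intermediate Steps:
W(G, L) = 2*L
v(I, o) = (-98 + I)*(I + o)
-v(-1*71, W(4, -9)) = -((-1*71)² - (-98)*71 - 196*(-9) + (-1*71)*(2*(-9))) = -((-71)² - 98*(-71) - 98*(-18) - 71*(-18)) = -(5041 + 6958 + 1764 + 1278) = -1*15041 = -15041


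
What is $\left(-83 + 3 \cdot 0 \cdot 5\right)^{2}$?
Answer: $6889$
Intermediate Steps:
$\left(-83 + 3 \cdot 0 \cdot 5\right)^{2} = \left(-83 + 0 \cdot 5\right)^{2} = \left(-83 + 0\right)^{2} = \left(-83\right)^{2} = 6889$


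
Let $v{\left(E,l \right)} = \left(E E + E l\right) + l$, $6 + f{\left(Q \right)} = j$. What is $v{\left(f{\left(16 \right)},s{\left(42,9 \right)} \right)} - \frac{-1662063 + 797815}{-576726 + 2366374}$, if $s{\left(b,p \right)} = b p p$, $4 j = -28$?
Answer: $- \frac{1299237057}{31958} \approx -40655.0$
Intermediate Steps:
$j = -7$ ($j = \frac{1}{4} \left(-28\right) = -7$)
$f{\left(Q \right)} = -13$ ($f{\left(Q \right)} = -6 - 7 = -13$)
$s{\left(b,p \right)} = b p^{2}$
$v{\left(E,l \right)} = l + E^{2} + E l$ ($v{\left(E,l \right)} = \left(E^{2} + E l\right) + l = l + E^{2} + E l$)
$v{\left(f{\left(16 \right)},s{\left(42,9 \right)} \right)} - \frac{-1662063 + 797815}{-576726 + 2366374} = \left(42 \cdot 9^{2} + \left(-13\right)^{2} - 13 \cdot 42 \cdot 9^{2}\right) - \frac{-1662063 + 797815}{-576726 + 2366374} = \left(42 \cdot 81 + 169 - 13 \cdot 42 \cdot 81\right) - - \frac{864248}{1789648} = \left(3402 + 169 - 44226\right) - \left(-864248\right) \frac{1}{1789648} = \left(3402 + 169 - 44226\right) - - \frac{15433}{31958} = -40655 + \frac{15433}{31958} = - \frac{1299237057}{31958}$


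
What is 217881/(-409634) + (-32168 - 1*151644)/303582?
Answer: -70720197275/62178754494 ≈ -1.1374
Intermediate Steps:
217881/(-409634) + (-32168 - 1*151644)/303582 = 217881*(-1/409634) + (-32168 - 151644)*(1/303582) = -217881/409634 - 183812*1/303582 = -217881/409634 - 91906/151791 = -70720197275/62178754494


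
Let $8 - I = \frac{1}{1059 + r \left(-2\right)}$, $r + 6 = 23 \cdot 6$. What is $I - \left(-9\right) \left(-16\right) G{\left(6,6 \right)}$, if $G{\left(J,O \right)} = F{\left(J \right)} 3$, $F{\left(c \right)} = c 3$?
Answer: $- \frac{6175561}{795} \approx -7768.0$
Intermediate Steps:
$r = 132$ ($r = -6 + 23 \cdot 6 = -6 + 138 = 132$)
$F{\left(c \right)} = 3 c$
$G{\left(J,O \right)} = 9 J$ ($G{\left(J,O \right)} = 3 J 3 = 9 J$)
$I = \frac{6359}{795}$ ($I = 8 - \frac{1}{1059 + 132 \left(-2\right)} = 8 - \frac{1}{1059 - 264} = 8 - \frac{1}{795} = \frac{6359}{795} \approx 7.9987$)
$I - \left(-9\right) \left(-16\right) G{\left(6,6 \right)} = \frac{6359}{795} - \left(-9\right) \left(-16\right) 9 \cdot 6 = \frac{6359}{795} - 144 \cdot 54 = \frac{6359}{795} - 7776 = - \frac{6175561}{795}$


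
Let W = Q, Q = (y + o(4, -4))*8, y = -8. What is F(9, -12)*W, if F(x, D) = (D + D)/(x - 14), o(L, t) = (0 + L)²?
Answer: 1536/5 ≈ 307.20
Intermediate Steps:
o(L, t) = L²
F(x, D) = 2*D/(-14 + x) (F(x, D) = (2*D)/(-14 + x) = 2*D/(-14 + x))
Q = 64 (Q = (-8 + 4²)*8 = (-8 + 16)*8 = 8*8 = 64)
W = 64
F(9, -12)*W = (2*(-12)/(-14 + 9))*64 = (2*(-12)/(-5))*64 = (2*(-12)*(-⅕))*64 = (24/5)*64 = 1536/5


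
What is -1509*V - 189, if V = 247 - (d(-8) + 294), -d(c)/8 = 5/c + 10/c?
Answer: 93369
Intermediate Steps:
d(c) = -120/c (d(c) = -8*(5/c + 10/c) = -120/c)
V = -62 (V = 247 - (-120/(-8) + 294) = 247 - (-120*(-⅛) + 294) = 247 - (15 + 294) = 247 - 1*309 = 247 - 309 = -62)
-1509*V - 189 = -1509*(-62) - 189 = 93558 - 189 = 93369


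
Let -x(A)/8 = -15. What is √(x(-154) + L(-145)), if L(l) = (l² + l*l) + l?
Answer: 205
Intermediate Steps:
x(A) = 120 (x(A) = -8*(-15) = 120)
L(l) = l + 2*l² (L(l) = (l² + l²) + l = 2*l² + l = l + 2*l²)
√(x(-154) + L(-145)) = √(120 - 145*(1 + 2*(-145))) = √(120 - 145*(1 - 290)) = √(120 - 145*(-289)) = √(120 + 41905) = √42025 = 205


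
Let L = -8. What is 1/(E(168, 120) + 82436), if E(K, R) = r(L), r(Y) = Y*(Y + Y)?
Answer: 1/82564 ≈ 1.2112e-5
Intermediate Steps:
r(Y) = 2*Y**2 (r(Y) = Y*(2*Y) = 2*Y**2)
E(K, R) = 128 (E(K, R) = 2*(-8)**2 = 2*64 = 128)
1/(E(168, 120) + 82436) = 1/(128 + 82436) = 1/82564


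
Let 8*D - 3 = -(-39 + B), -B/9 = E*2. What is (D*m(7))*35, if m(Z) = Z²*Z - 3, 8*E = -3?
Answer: 419475/8 ≈ 52434.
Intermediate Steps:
E = -3/8 (E = (⅛)*(-3) = -3/8 ≈ -0.37500)
B = 27/4 (B = -(-27)*2/8 = -9*(-¾) = 27/4 ≈ 6.7500)
D = 141/32 (D = 3/8 + (-(-39 + 27/4))/8 = 3/8 + (-1*(-129/4))/8 = 3/8 + (⅛)*(129/4) = 3/8 + 129/32 = 141/32 ≈ 4.4063)
m(Z) = -3 + Z³ (m(Z) = Z³ - 3 = -3 + Z³)
(D*m(7))*35 = (141*(-3 + 7³)/32)*35 = (141*(-3 + 343)/32)*35 = ((141/32)*340)*35 = (11985/8)*35 = 419475/8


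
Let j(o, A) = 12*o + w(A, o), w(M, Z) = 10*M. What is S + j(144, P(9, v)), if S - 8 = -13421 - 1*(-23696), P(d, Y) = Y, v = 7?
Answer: 12081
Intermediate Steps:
S = 10283 (S = 8 + (-13421 - 1*(-23696)) = 8 + (-13421 + 23696) = 8 + 10275 = 10283)
j(o, A) = 10*A + 12*o (j(o, A) = 12*o + 10*A = 10*A + 12*o)
S + j(144, P(9, v)) = 10283 + (10*7 + 12*144) = 10283 + (70 + 1728) = 10283 + 1798 = 12081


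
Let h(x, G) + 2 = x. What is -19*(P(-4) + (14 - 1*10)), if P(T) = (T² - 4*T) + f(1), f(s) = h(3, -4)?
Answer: -703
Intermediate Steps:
h(x, G) = -2 + x
f(s) = 1 (f(s) = -2 + 3 = 1)
P(T) = 1 + T² - 4*T (P(T) = (T² - 4*T) + 1 = 1 + T² - 4*T)
-19*(P(-4) + (14 - 1*10)) = -19*((1 + (-4)² - 4*(-4)) + (14 - 1*10)) = -19*((1 + 16 + 16) + (14 - 10)) = -19*(33 + 4) = -19*37 = -703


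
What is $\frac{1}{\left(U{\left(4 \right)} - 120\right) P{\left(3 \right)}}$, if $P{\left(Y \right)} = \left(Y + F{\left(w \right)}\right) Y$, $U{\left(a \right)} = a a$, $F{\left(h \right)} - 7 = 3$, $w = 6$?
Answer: $- \frac{1}{4056} \approx -0.00024655$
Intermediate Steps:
$F{\left(h \right)} = 10$ ($F{\left(h \right)} = 7 + 3 = 10$)
$U{\left(a \right)} = a^{2}$
$P{\left(Y \right)} = Y \left(10 + Y\right)$ ($P{\left(Y \right)} = \left(Y + 10\right) Y = \left(10 + Y\right) Y = Y \left(10 + Y\right)$)
$\frac{1}{\left(U{\left(4 \right)} - 120\right) P{\left(3 \right)}} = \frac{1}{\left(4^{2} - 120\right) 3 \left(10 + 3\right)} = \frac{1}{\left(16 - 120\right) 3 \cdot 13} = \frac{1}{\left(-104\right) 39} = \frac{1}{-4056} = - \frac{1}{4056}$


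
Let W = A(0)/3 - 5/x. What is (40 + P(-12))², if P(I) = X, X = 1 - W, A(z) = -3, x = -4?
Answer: 26569/16 ≈ 1660.6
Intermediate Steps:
W = ¼ (W = -3/3 - 5/(-4) = -3*⅓ - 5*(-¼) = -1 + 5/4 = ¼ ≈ 0.25000)
X = ¾ (X = 1 - 1*¼ = 1 - ¼ = ¾ ≈ 0.75000)
P(I) = ¾
(40 + P(-12))² = (40 + ¾)² = (163/4)² = 26569/16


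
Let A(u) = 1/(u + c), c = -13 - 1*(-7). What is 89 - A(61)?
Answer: 4894/55 ≈ 88.982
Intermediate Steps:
c = -6 (c = -13 + 7 = -6)
A(u) = 1/(-6 + u) (A(u) = 1/(u - 6) = 1/(-6 + u))
89 - A(61) = 89 - 1/(-6 + 61) = 89 - 1/55 = 4894/55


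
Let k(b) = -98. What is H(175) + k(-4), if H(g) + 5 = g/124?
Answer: -12597/124 ≈ -101.59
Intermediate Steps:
H(g) = -5 + g/124
H(175) + k(-4) = (-5 + (1/124)*175) - 98 = (-5 + 175/124) - 98 = -445/124 - 98 = -12597/124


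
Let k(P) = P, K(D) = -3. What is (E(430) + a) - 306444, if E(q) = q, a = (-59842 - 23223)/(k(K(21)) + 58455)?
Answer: -17887213393/58452 ≈ -3.0602e+5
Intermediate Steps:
a = -83065/58452 (a = (-59842 - 23223)/(-3 + 58455) = -83065/58452 ≈ -1.4211)
(E(430) + a) - 306444 = (430 - 83065/58452) - 306444 = 25051295/58452 - 306444 = -17887213393/58452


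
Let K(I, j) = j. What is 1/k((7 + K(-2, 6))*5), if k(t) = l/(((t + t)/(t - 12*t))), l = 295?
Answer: -2/3245 ≈ -0.00061633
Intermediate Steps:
k(t) = -3245/2 (k(t) = 295/(((t + t)/(t - 12*t))) = 295/(((2*t)/((-11*t)))) = 295/(((2*t)*(-1/(11*t)))) = 295/(-2/11) = 295*(-11/2) = -3245/2)
1/k((7 + K(-2, 6))*5) = 1/(-3245/2) = -2/3245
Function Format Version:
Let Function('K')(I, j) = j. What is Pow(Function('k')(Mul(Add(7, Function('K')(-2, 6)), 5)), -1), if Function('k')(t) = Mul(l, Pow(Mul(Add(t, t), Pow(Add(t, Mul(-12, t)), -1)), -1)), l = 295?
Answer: Rational(-2, 3245) ≈ -0.00061633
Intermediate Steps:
Function('k')(t) = Rational(-3245, 2) (Function('k')(t) = Mul(295, Pow(Mul(Add(t, t), Pow(Add(t, Mul(-12, t)), -1)), -1)) = Mul(295, Pow(Mul(Mul(2, t), Pow(Mul(-11, t), -1)), -1)) = Mul(295, Pow(Mul(Mul(2, t), Mul(Rational(-1, 11), Pow(t, -1))), -1)) = Mul(295, Pow(Rational(-2, 11), -1)) = Mul(295, Rational(-11, 2)) = Rational(-3245, 2))
Pow(Function('k')(Mul(Add(7, Function('K')(-2, 6)), 5)), -1) = Pow(Rational(-3245, 2), -1) = Rational(-2, 3245)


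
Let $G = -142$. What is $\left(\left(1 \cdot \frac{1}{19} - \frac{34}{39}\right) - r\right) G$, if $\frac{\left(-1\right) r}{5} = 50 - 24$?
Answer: $- \frac{13592666}{741} \approx -18344.0$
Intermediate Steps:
$r = -130$ ($r = - 5 \left(50 - 24\right) = \left(-5\right) 26 = -130$)
$\left(\left(1 \cdot \frac{1}{19} - \frac{34}{39}\right) - r\right) G = \left(\left(1 \cdot \frac{1}{19} - \frac{34}{39}\right) - -130\right) \left(-142\right) = \left(\left(1 \cdot \frac{1}{19} - \frac{34}{39}\right) + 130\right) \left(-142\right) = \left(\left(\frac{1}{19} - \frac{34}{39}\right) + 130\right) \left(-142\right) = \left(- \frac{607}{741} + 130\right) \left(-142\right) = \frac{95723}{741} \left(-142\right) = - \frac{13592666}{741}$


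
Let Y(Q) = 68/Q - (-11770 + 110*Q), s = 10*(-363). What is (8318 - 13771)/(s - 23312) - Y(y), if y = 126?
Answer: 186677929/89334 ≈ 2089.7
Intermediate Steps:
s = -3630
Y(Q) = 11770 - 110*Q + 68/Q (Y(Q) = 68/Q - (-11770 + 110*Q) = 68/Q - 110*(-107 + Q) = 68/Q + (11770 - 110*Q) = 11770 - 110*Q + 68/Q)
(8318 - 13771)/(s - 23312) - Y(y) = (8318 - 13771)/(-3630 - 23312) - (11770 - 110*126 + 68/126) = -5453/(-26942) - (11770 - 13860 + 68*(1/126)) = -5453*(-1/26942) - (11770 - 13860 + 34/63) = 287/1418 - 1*(-131636/63) = 287/1418 + 131636/63 = 186677929/89334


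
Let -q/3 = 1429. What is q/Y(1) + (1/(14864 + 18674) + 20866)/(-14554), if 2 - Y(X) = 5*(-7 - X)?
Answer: -353654688517/3416784364 ≈ -103.51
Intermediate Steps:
q = -4287 (q = -3*1429 = -4287)
Y(X) = 37 + 5*X (Y(X) = 2 - 5*(-7 - X) = 2 - (-35 - 5*X) = 2 + (35 + 5*X) = 37 + 5*X)
q/Y(1) + (1/(14864 + 18674) + 20866)/(-14554) = -4287/(37 + 5*1) + (1/(14864 + 18674) + 20866)/(-14554) = -4287/(37 + 5) + (1/33538 + 20866)*(-1/14554) = -4287/42 + (1/33538 + 20866)*(-1/14554) = -4287*1/42 + (699803909/33538)*(-1/14554) = -1429/14 - 699803909/488112052 = -353654688517/3416784364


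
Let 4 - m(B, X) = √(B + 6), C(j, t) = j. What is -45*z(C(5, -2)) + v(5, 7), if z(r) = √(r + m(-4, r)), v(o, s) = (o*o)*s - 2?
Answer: 173 - 45*√(9 - √2) ≈ 49.060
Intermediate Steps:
v(o, s) = -2 + s*o² (v(o, s) = o²*s - 2 = s*o² - 2 = -2 + s*o²)
m(B, X) = 4 - √(6 + B) (m(B, X) = 4 - √(B + 6) = 4 - √(6 + B))
z(r) = √(4 + r - √2) (z(r) = √(r + (4 - √(6 - 4))) = √(r + (4 - √2)) = √(4 + r - √2))
-45*z(C(5, -2)) + v(5, 7) = -45*√(4 + 5 - √2) + (-2 + 7*5²) = -45*√(9 - √2) + (-2 + 7*25) = -45*√(9 - √2) + (-2 + 175) = -45*√(9 - √2) + 173 = 173 - 45*√(9 - √2)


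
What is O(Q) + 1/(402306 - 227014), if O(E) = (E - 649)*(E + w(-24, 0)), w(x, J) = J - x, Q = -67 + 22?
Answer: 2554705609/175292 ≈ 14574.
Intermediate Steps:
Q = -45
O(E) = (-649 + E)*(24 + E) (O(E) = (E - 649)*(E + (0 - 1*(-24))) = (-649 + E)*(E + (0 + 24)) = (-649 + E)*(E + 24) = (-649 + E)*(24 + E))
O(Q) + 1/(402306 - 227014) = (-15576 + (-45)² - 625*(-45)) + 1/(402306 - 227014) = (-15576 + 2025 + 28125) + 1/175292 = 14574 + 1/175292 = 2554705609/175292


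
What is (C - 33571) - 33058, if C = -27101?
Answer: -93730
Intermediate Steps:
(C - 33571) - 33058 = (-27101 - 33571) - 33058 = -60672 - 33058 = -93730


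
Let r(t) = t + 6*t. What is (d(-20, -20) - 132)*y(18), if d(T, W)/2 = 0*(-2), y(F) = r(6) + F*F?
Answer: -48312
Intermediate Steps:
r(t) = 7*t
y(F) = 42 + F² (y(F) = 7*6 + F*F = 42 + F²)
d(T, W) = 0 (d(T, W) = 2*(0*(-2)) = 2*0 = 0)
(d(-20, -20) - 132)*y(18) = (0 - 132)*(42 + 18²) = -132*(42 + 324) = -132*366 = -48312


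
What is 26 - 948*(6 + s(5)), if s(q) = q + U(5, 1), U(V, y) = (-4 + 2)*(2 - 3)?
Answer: -12298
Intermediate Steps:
U(V, y) = 2 (U(V, y) = -2*(-1) = 2)
s(q) = 2 + q (s(q) = q + 2 = 2 + q)
26 - 948*(6 + s(5)) = 26 - 948*(6 + (2 + 5)) = 26 - 948*(6 + 7) = 26 - 948*13 = 26 - 158*78 = 26 - 12324 = -12298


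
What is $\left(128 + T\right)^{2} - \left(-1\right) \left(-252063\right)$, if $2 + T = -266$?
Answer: $-232463$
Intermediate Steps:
$T = -268$ ($T = -2 - 266 = -268$)
$\left(128 + T\right)^{2} - \left(-1\right) \left(-252063\right) = \left(128 - 268\right)^{2} - \left(-1\right) \left(-252063\right) = \left(-140\right)^{2} - 252063 = 19600 - 252063 = -232463$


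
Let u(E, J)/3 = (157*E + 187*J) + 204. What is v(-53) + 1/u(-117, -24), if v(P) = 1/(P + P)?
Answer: -68065/7203654 ≈ -0.0094487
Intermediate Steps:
v(P) = 1/(2*P)
u(E, J) = 612 + 471*E + 561*J (u(E, J) = 3*((157*E + 187*J) + 204) = 3*(204 + 157*E + 187*J) = 612 + 471*E + 561*J)
v(-53) + 1/u(-117, -24) = (½)/(-53) + 1/(612 + 471*(-117) + 561*(-24)) = (½)*(-1/53) + 1/(612 - 55107 - 13464) = -1/106 + 1/(-67959) = -1/106 - 1/67959 = -68065/7203654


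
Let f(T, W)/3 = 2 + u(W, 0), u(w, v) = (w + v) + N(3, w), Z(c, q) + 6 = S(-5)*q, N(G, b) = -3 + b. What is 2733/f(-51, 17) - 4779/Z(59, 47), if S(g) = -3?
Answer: 97208/1617 ≈ 60.116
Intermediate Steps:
Z(c, q) = -6 - 3*q
u(w, v) = -3 + v + 2*w (u(w, v) = (w + v) + (-3 + w) = (v + w) + (-3 + w) = -3 + v + 2*w)
f(T, W) = -3 + 6*W (f(T, W) = 3*(2 + (-3 + 0 + 2*W)) = 3*(2 + (-3 + 2*W)) = 3*(-1 + 2*W) = -3 + 6*W)
2733/f(-51, 17) - 4779/Z(59, 47) = 2733/(-3 + 6*17) - 4779/(-6 - 3*47) = 2733/(-3 + 102) - 4779/(-6 - 141) = 2733/99 - 4779/(-147) = 2733*(1/99) - 4779*(-1/147) = 911/33 + 1593/49 = 97208/1617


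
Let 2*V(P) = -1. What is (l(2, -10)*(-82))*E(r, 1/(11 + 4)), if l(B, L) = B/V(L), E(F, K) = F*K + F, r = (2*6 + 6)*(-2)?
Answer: -62976/5 ≈ -12595.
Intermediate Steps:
V(P) = -1/2 (V(P) = (1/2)*(-1) = -1/2)
r = -36 (r = (12 + 6)*(-2) = 18*(-2) = -36)
E(F, K) = F + F*K
l(B, L) = -2*B (l(B, L) = B/(-1/2) = B*(-2) = -2*B)
(l(2, -10)*(-82))*E(r, 1/(11 + 4)) = (-2*2*(-82))*(-36*(1 + 1/(11 + 4))) = (-4*(-82))*(-36*(1 + 1/15)) = 328*(-36*(1 + 1/15)) = 328*(-36*16/15) = 328*(-192/5) = -62976/5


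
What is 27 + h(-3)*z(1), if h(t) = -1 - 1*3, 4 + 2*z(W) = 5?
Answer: 25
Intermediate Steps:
z(W) = 1/2 (z(W) = -2 + (1/2)*5 = -2 + 5/2 = 1/2)
h(t) = -4 (h(t) = -1 - 3 = -4)
27 + h(-3)*z(1) = 27 - 4*1/2 = 27 - 2 = 25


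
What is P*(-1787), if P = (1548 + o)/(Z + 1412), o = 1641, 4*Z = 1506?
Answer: -11397486/3577 ≈ -3186.3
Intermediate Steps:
Z = 753/2 (Z = (¼)*1506 = 753/2 ≈ 376.50)
P = 6378/3577 (P = (1548 + 1641)/(753/2 + 1412) = 3189/(3577/2) = 3189*(2/3577) = 6378/3577 ≈ 1.7831)
P*(-1787) = (6378/3577)*(-1787) = -11397486/3577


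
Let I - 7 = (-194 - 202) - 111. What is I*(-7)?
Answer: 3500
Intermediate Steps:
I = -500 (I = 7 + ((-194 - 202) - 111) = 7 + (-396 - 111) = 7 - 507 = -500)
I*(-7) = -500*(-7) = 3500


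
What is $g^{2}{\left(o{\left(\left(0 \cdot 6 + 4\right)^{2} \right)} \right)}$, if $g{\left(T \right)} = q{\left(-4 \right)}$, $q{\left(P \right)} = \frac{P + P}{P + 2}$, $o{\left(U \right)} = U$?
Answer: $16$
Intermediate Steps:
$q{\left(P \right)} = \frac{2 P}{2 + P}$
$g{\left(T \right)} = 4$ ($g{\left(T \right)} = 2 \left(-4\right) \frac{1}{2 - 4} = 2 \left(-4\right) \frac{1}{-2} = 2 \left(-4\right) \left(- \frac{1}{2}\right) = 4$)
$g^{2}{\left(o{\left(\left(0 \cdot 6 + 4\right)^{2} \right)} \right)} = 4^{2} = 16$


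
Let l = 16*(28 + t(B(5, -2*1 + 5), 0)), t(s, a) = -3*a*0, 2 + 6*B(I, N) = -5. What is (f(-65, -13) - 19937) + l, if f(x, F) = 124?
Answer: -19365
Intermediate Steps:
B(I, N) = -7/6 (B(I, N) = -⅓ + (⅙)*(-5) = -⅓ - ⅚ = -7/6)
t(s, a) = 0
l = 448 (l = 16*(28 + 0) = 16*28 = 448)
(f(-65, -13) - 19937) + l = (124 - 19937) + 448 = -19813 + 448 = -19365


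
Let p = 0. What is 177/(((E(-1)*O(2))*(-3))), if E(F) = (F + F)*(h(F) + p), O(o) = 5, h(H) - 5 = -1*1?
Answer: 59/40 ≈ 1.4750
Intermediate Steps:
h(H) = 4 (h(H) = 5 - 1*1 = 5 - 1 = 4)
E(F) = 8*F (E(F) = (F + F)*(4 + 0) = (2*F)*4 = 8*F)
177/(((E(-1)*O(2))*(-3))) = 177/((((8*(-1))*5)*(-3))) = 177/((-8*5*(-3))) = 177/((-40*(-3))) = 177/120 = 177*(1/120) = 59/40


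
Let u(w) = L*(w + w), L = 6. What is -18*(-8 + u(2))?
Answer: -288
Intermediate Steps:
u(w) = 12*w (u(w) = 6*(w + w) = 6*(2*w) = 12*w)
-18*(-8 + u(2)) = -18*(-8 + 12*2) = -18*(-8 + 24) = -18*16 = -288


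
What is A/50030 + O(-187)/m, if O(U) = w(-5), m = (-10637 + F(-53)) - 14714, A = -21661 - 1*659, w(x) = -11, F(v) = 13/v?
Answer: -2996034163/6722110848 ≈ -0.44570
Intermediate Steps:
A = -22320 (A = -21661 - 659 = -22320)
m = -1343616/53 (m = (-10637 + 13/(-53)) - 14714 = (-10637 + 13*(-1/53)) - 14714 = (-10637 - 13/53) - 14714 = -563774/53 - 14714 = -1343616/53 ≈ -25351.)
O(U) = -11
A/50030 + O(-187)/m = -22320/50030 - 11/(-1343616/53) = -22320*1/50030 - 11*(-53/1343616) = -2232/5003 + 583/1343616 = -2996034163/6722110848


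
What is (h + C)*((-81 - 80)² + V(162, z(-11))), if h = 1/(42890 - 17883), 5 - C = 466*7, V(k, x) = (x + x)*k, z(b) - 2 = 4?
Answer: -2269542891270/25007 ≈ -9.0756e+7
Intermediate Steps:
z(b) = 6 (z(b) = 2 + 4 = 6)
V(k, x) = 2*k*x (V(k, x) = (2*x)*k = 2*k*x)
C = -3257 (C = 5 - 466*7 = 5 - 1*3262 = 5 - 3262 = -3257)
h = 1/25007 ≈ 3.9989e-5
(h + C)*((-81 - 80)² + V(162, z(-11))) = (1/25007 - 3257)*((-81 - 80)² + 2*162*6) = -81447798*((-161)² + 1944)/25007 = -81447798*(25921 + 1944)/25007 = -81447798/25007*27865 = -2269542891270/25007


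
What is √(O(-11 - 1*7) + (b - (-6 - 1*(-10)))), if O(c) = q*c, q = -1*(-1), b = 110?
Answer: 2*√22 ≈ 9.3808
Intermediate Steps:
q = 1
O(c) = c (O(c) = 1*c = c)
√(O(-11 - 1*7) + (b - (-6 - 1*(-10)))) = √((-11 - 1*7) + (110 - (-6 - 1*(-10)))) = √((-11 - 7) + (110 - (-6 + 10))) = √(-18 + (110 - 1*4)) = √(-18 + (110 - 4)) = √(-18 + 106) = √88 = 2*√22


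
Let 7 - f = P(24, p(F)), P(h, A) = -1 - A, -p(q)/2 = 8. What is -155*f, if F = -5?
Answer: 1240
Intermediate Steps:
p(q) = -16 (p(q) = -2*8 = -16)
f = -8 (f = 7 - (-1 - 1*(-16)) = 7 - (-1 + 16) = 7 - 1*15 = 7 - 15 = -8)
-155*f = -155*(-8) = 1240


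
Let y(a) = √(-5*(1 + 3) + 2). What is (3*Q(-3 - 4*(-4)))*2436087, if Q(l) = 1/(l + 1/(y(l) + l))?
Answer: 8930694942/15971 + 21924783*I*√2/31942 ≈ 5.5918e+5 + 970.71*I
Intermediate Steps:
y(a) = 3*I*√2 (y(a) = √(-5*4 + 2) = √(-20 + 2) = √(-18) = 3*I*√2)
Q(l) = 1/(l + 1/(l + 3*I*√2)) (Q(l) = 1/(l + 1/(3*I*√2 + l)) = 1/(l + 1/(l + 3*I*√2)))
(3*Q(-3 - 4*(-4)))*2436087 = (3*(((-3 - 4*(-4)) + 3*I*√2)/(1 + (-3 - 4*(-4))² + 3*I*(-3 - 4*(-4))*√2)))*2436087 = (3*(((-3 + 16) + 3*I*√2)/(1 + (-3 + 16)² + 3*I*(-3 + 16)*√2)))*2436087 = (3*((13 + 3*I*√2)/(1 + 13² + 3*I*13*√2)))*2436087 = (3*((13 + 3*I*√2)/(1 + 169 + 39*I*√2)))*2436087 = (3*((13 + 3*I*√2)/(170 + 39*I*√2)))*2436087 = (3*(13 + 3*I*√2)/(170 + 39*I*√2))*2436087 = 7308261*(13 + 3*I*√2)/(170 + 39*I*√2)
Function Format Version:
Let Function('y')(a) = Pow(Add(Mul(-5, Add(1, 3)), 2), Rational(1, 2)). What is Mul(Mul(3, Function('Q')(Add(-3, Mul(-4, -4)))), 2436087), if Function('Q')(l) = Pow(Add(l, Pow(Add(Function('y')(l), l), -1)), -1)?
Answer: Add(Rational(8930694942, 15971), Mul(Rational(21924783, 31942), I, Pow(2, Rational(1, 2)))) ≈ Add(5.5918e+5, Mul(970.71, I))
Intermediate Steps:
Function('y')(a) = Mul(3, I, Pow(2, Rational(1, 2))) (Function('y')(a) = Pow(Add(Mul(-5, 4), 2), Rational(1, 2)) = Pow(Add(-20, 2), Rational(1, 2)) = Pow(-18, Rational(1, 2)) = Mul(3, I, Pow(2, Rational(1, 2))))
Function('Q')(l) = Pow(Add(l, Pow(Add(l, Mul(3, I, Pow(2, Rational(1, 2)))), -1)), -1) (Function('Q')(l) = Pow(Add(l, Pow(Add(Mul(3, I, Pow(2, Rational(1, 2))), l), -1)), -1) = Pow(Add(l, Pow(Add(l, Mul(3, I, Pow(2, Rational(1, 2)))), -1)), -1))
Mul(Mul(3, Function('Q')(Add(-3, Mul(-4, -4)))), 2436087) = Mul(Mul(3, Mul(Pow(Add(1, Pow(Add(-3, Mul(-4, -4)), 2), Mul(3, I, Add(-3, Mul(-4, -4)), Pow(2, Rational(1, 2)))), -1), Add(Add(-3, Mul(-4, -4)), Mul(3, I, Pow(2, Rational(1, 2)))))), 2436087) = Mul(Mul(3, Mul(Pow(Add(1, Pow(Add(-3, 16), 2), Mul(3, I, Add(-3, 16), Pow(2, Rational(1, 2)))), -1), Add(Add(-3, 16), Mul(3, I, Pow(2, Rational(1, 2)))))), 2436087) = Mul(Mul(3, Mul(Pow(Add(1, Pow(13, 2), Mul(3, I, 13, Pow(2, Rational(1, 2)))), -1), Add(13, Mul(3, I, Pow(2, Rational(1, 2)))))), 2436087) = Mul(Mul(3, Mul(Pow(Add(1, 169, Mul(39, I, Pow(2, Rational(1, 2)))), -1), Add(13, Mul(3, I, Pow(2, Rational(1, 2)))))), 2436087) = Mul(Mul(3, Mul(Pow(Add(170, Mul(39, I, Pow(2, Rational(1, 2)))), -1), Add(13, Mul(3, I, Pow(2, Rational(1, 2)))))), 2436087) = Mul(Mul(3, Pow(Add(170, Mul(39, I, Pow(2, Rational(1, 2)))), -1), Add(13, Mul(3, I, Pow(2, Rational(1, 2))))), 2436087) = Mul(7308261, Pow(Add(170, Mul(39, I, Pow(2, Rational(1, 2)))), -1), Add(13, Mul(3, I, Pow(2, Rational(1, 2)))))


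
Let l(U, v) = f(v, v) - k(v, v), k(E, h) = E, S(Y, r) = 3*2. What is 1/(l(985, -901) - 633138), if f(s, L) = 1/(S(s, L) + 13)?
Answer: -19/12012502 ≈ -1.5817e-6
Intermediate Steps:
S(Y, r) = 6
f(s, L) = 1/19 (f(s, L) = 1/(6 + 13) = 1/19)
l(U, v) = 1/19 - v
1/(l(985, -901) - 633138) = 1/((1/19 - 1*(-901)) - 633138) = 1/((1/19 + 901) - 633138) = 1/(17120/19 - 633138) = 1/(-12012502/19) = -19/12012502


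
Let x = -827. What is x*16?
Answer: -13232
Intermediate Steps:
x*16 = -827*16 = -13232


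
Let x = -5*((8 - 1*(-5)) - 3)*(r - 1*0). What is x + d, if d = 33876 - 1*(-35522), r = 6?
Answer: 69098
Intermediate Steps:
d = 69398 (d = 33876 + 35522 = 69398)
x = -300 (x = -5*((8 - 1*(-5)) - 3)*(6 - 1*0) = -5*((8 + 5) - 3)*(6 + 0) = -5*(13 - 3)*6 = -50*6 = -5*60 = -300)
x + d = -300 + 69398 = 69098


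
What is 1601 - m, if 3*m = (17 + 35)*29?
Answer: 3295/3 ≈ 1098.3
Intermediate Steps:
m = 1508/3 (m = ((17 + 35)*29)/3 = (52*29)/3 = (⅓)*1508 = 1508/3 ≈ 502.67)
1601 - m = 1601 - 1*1508/3 = 1601 - 1508/3 = 3295/3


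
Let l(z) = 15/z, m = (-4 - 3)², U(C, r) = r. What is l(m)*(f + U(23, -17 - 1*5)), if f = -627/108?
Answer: -715/84 ≈ -8.5119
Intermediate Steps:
f = -209/36 (f = -627*1/108 = -209/36 ≈ -5.8056)
m = 49 (m = (-7)² = 49)
l(m)*(f + U(23, -17 - 1*5)) = (15/49)*(-209/36 + (-17 - 1*5)) = (15*(1/49))*(-209/36 + (-17 - 5)) = 15*(-209/36 - 22)/49 = (15/49)*(-1001/36) = -715/84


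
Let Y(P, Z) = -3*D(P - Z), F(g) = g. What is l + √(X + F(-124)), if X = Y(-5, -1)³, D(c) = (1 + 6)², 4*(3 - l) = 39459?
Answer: -39447/4 + I*√3176647 ≈ -9861.8 + 1782.3*I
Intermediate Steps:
l = -39447/4 (l = 3 - ¼*39459 = 3 - 39459/4 = -39447/4 ≈ -9861.8)
D(c) = 49 (D(c) = 7² = 49)
Y(P, Z) = -147 (Y(P, Z) = -3*49 = -147)
X = -3176523 (X = (-147)³ = -3176523)
l + √(X + F(-124)) = -39447/4 + √(-3176523 - 124) = -39447/4 + √(-3176647) = -39447/4 + I*√3176647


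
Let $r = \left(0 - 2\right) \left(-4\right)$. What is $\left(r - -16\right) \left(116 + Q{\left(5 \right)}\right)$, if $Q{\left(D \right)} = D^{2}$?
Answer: $3384$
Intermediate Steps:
$r = 8$ ($r = \left(-2\right) \left(-4\right) = 8$)
$\left(r - -16\right) \left(116 + Q{\left(5 \right)}\right) = \left(8 - -16\right) \left(116 + 5^{2}\right) = \left(8 + 16\right) \left(116 + 25\right) = 24 \cdot 141 = 3384$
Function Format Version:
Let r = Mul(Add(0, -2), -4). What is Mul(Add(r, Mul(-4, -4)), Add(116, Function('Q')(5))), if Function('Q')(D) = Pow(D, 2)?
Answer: 3384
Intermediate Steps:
r = 8 (r = Mul(-2, -4) = 8)
Mul(Add(r, Mul(-4, -4)), Add(116, Function('Q')(5))) = Mul(Add(8, Mul(-4, -4)), Add(116, Pow(5, 2))) = Mul(Add(8, 16), Add(116, 25)) = Mul(24, 141) = 3384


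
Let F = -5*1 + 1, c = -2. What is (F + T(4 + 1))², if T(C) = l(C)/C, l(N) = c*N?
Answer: 36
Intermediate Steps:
l(N) = -2*N
F = -4 (F = -5 + 1 = -4)
T(C) = -2 (T(C) = (-2*C)/C = -2)
(F + T(4 + 1))² = (-4 - 2)² = (-6)² = 36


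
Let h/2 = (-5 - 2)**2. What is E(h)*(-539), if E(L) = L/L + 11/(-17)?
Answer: -3234/17 ≈ -190.24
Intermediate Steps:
h = 98 (h = 2*(-5 - 2)**2 = 2*(-7)**2 = 2*49 = 98)
E(L) = 6/17 (E(L) = 1 + 11*(-1/17) = 1 - 11/17 = 6/17)
E(h)*(-539) = (6/17)*(-539) = -3234/17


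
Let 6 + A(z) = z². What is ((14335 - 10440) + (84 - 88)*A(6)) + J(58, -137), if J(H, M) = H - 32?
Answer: 3801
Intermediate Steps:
J(H, M) = -32 + H
A(z) = -6 + z²
((14335 - 10440) + (84 - 88)*A(6)) + J(58, -137) = ((14335 - 10440) + (84 - 88)*(-6 + 6²)) + (-32 + 58) = (3895 - 4*(-6 + 36)) + 26 = (3895 - 4*30) + 26 = (3895 - 120) + 26 = 3775 + 26 = 3801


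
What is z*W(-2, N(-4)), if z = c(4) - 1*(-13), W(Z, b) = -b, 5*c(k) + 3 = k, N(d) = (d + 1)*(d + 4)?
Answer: 0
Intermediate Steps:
N(d) = (1 + d)*(4 + d)
c(k) = -⅗ + k/5
z = 66/5 (z = (-⅗ + (⅕)*4) - 1*(-13) = (-⅗ + ⅘) + 13 = ⅕ + 13 = 66/5 ≈ 13.200)
z*W(-2, N(-4)) = 66*(-(4 + (-4)² + 5*(-4)))/5 = 66*(-(4 + 16 - 20))/5 = 66*(-1*0)/5 = (66/5)*0 = 0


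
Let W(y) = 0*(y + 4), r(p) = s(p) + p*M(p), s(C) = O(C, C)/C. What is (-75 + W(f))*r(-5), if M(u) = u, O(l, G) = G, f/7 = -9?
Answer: -1950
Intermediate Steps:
f = -63 (f = 7*(-9) = -63)
s(C) = 1 (s(C) = C/C = 1)
r(p) = 1 + p**2 (r(p) = 1 + p*p = 1 + p**2)
W(y) = 0 (W(y) = 0*(4 + y) = 0)
(-75 + W(f))*r(-5) = (-75 + 0)*(1 + (-5)**2) = -75*(1 + 25) = -75*26 = -1950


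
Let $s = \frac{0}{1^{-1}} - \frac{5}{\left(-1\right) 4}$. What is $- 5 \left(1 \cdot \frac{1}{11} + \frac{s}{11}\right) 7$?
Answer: $- \frac{315}{44} \approx -7.1591$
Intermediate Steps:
$s = \frac{5}{4}$ ($s = \frac{0}{1} - \frac{5}{-4} = 0 \cdot 1 - - \frac{5}{4} = 0 + \frac{5}{4} = \frac{5}{4} \approx 1.25$)
$- 5 \left(1 \cdot \frac{1}{11} + \frac{s}{11}\right) 7 = - 5 \left(1 \cdot \frac{1}{11} + \frac{5}{4 \cdot 11}\right) 7 = - 5 \left(1 \cdot \frac{1}{11} + \frac{5}{4} \cdot \frac{1}{11}\right) 7 = - 5 \left(\frac{1}{11} + \frac{5}{44}\right) 7 = \left(-5\right) \frac{9}{44} \cdot 7 = \left(- \frac{45}{44}\right) 7 = - \frac{315}{44}$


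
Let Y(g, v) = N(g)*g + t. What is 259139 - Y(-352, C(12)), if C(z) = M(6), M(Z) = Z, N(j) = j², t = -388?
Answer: 43873735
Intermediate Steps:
C(z) = 6
Y(g, v) = -388 + g³ (Y(g, v) = g²*g - 388 = g³ - 388 = -388 + g³)
259139 - Y(-352, C(12)) = 259139 - (-388 + (-352)³) = 259139 - (-388 - 43614208) = 259139 - 1*(-43614596) = 259139 + 43614596 = 43873735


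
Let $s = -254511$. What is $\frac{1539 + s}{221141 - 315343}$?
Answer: $\frac{126486}{47101} \approx 2.6854$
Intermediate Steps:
$\frac{1539 + s}{221141 - 315343} = \frac{1539 - 254511}{221141 - 315343} = - \frac{252972}{-94202} = \left(-252972\right) \left(- \frac{1}{94202}\right) = \frac{126486}{47101}$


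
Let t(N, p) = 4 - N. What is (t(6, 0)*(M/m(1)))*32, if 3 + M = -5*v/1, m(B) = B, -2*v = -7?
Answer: 1312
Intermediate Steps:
v = 7/2 (v = -1/2*(-7) = 7/2 ≈ 3.5000)
M = -41/2 (M = -3 - 5*7/2/1 = -3 - 35/2*1 = -3 - 35/2 = -41/2 ≈ -20.500)
(t(6, 0)*(M/m(1)))*32 = ((4 - 1*6)*(-41/2/1))*32 = ((4 - 6)*(-41/2*1))*32 = -2*(-41/2)*32 = 41*32 = 1312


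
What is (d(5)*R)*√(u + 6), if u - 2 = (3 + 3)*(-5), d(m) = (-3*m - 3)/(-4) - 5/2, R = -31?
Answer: -62*I*√22 ≈ -290.81*I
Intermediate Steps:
d(m) = -7/4 + 3*m/4 (d(m) = (-3 - 3*m)*(-¼) - 5*½ = (¾ + 3*m/4) - 5/2 = -7/4 + 3*m/4)
u = -28 (u = 2 + (3 + 3)*(-5) = 2 + 6*(-5) = 2 - 30 = -28)
(d(5)*R)*√(u + 6) = ((-7/4 + (¾)*5)*(-31))*√(-28 + 6) = ((-7/4 + 15/4)*(-31))*√(-22) = (2*(-31))*(I*√22) = -62*I*√22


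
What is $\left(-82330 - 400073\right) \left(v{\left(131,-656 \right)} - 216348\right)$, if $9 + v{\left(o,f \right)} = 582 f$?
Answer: $288548872047$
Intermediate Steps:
$v{\left(o,f \right)} = -9 + 582 f$
$\left(-82330 - 400073\right) \left(v{\left(131,-656 \right)} - 216348\right) = \left(-82330 - 400073\right) \left(\left(-9 + 582 \left(-656\right)\right) - 216348\right) = - 482403 \left(\left(-9 - 381792\right) - 216348\right) = - 482403 \left(-381801 - 216348\right) = \left(-482403\right) \left(-598149\right) = 288548872047$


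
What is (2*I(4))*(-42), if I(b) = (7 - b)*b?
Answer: -1008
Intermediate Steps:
I(b) = b*(7 - b)
(2*I(4))*(-42) = (2*(4*(7 - 1*4)))*(-42) = (2*(4*(7 - 4)))*(-42) = (2*(4*3))*(-42) = (2*12)*(-42) = 24*(-42) = -1008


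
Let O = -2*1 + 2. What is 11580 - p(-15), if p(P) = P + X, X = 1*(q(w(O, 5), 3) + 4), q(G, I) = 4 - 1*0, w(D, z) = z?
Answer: 11587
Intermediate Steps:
O = 0 (O = -2 + 2 = 0)
q(G, I) = 4 (q(G, I) = 4 + 0 = 4)
X = 8 (X = 1*(4 + 4) = 1*8 = 8)
p(P) = 8 + P (p(P) = P + 8 = 8 + P)
11580 - p(-15) = 11580 - (8 - 15) = 11580 - 1*(-7) = 11580 + 7 = 11587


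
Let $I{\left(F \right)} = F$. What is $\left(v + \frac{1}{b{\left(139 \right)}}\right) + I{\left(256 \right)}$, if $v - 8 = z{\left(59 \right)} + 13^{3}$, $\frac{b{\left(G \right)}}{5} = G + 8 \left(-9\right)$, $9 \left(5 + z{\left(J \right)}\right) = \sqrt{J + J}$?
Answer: $\frac{822761}{335} + \frac{\sqrt{118}}{9} \approx 2457.2$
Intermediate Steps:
$z{\left(J \right)} = -5 + \frac{\sqrt{2} \sqrt{J}}{9}$ ($z{\left(J \right)} = -5 + \frac{\sqrt{J + J}}{9} = -5 + \frac{\sqrt{2 J}}{9} = -5 + \frac{\sqrt{2} \sqrt{J}}{9}$)
$b{\left(G \right)} = -360 + 5 G$ ($b{\left(G \right)} = 5 \left(G + 8 \left(-9\right)\right) = 5 \left(G - 72\right) = 5 \left(-72 + G\right) = -360 + 5 G$)
$v = 2200 + \frac{\sqrt{118}}{9}$ ($v = 8 - \left(5 - 2197 - \frac{\sqrt{2} \sqrt{59}}{9}\right) = 8 + \left(\left(-5 + \frac{\sqrt{118}}{9}\right) + 2197\right) = 8 + \left(2192 + \frac{\sqrt{118}}{9}\right) = 2200 + \frac{\sqrt{118}}{9} \approx 2201.2$)
$\left(v + \frac{1}{b{\left(139 \right)}}\right) + I{\left(256 \right)} = \left(\left(2200 + \frac{\sqrt{118}}{9}\right) + \frac{1}{-360 + 5 \cdot 139}\right) + 256 = \left(\left(2200 + \frac{\sqrt{118}}{9}\right) + \frac{1}{-360 + 695}\right) + 256 = \left(\left(2200 + \frac{\sqrt{118}}{9}\right) + \frac{1}{335}\right) + 256 = \left(\frac{737001}{335} + \frac{\sqrt{118}}{9}\right) + 256 = \frac{822761}{335} + \frac{\sqrt{118}}{9}$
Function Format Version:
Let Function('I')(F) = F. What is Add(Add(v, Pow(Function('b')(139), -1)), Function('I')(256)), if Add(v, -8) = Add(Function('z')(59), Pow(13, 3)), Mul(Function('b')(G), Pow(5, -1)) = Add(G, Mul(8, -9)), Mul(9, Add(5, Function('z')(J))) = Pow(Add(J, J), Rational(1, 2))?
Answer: Add(Rational(822761, 335), Mul(Rational(1, 9), Pow(118, Rational(1, 2)))) ≈ 2457.2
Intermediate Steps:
Function('z')(J) = Add(-5, Mul(Rational(1, 9), Pow(2, Rational(1, 2)), Pow(J, Rational(1, 2)))) (Function('z')(J) = Add(-5, Mul(Rational(1, 9), Pow(Add(J, J), Rational(1, 2)))) = Add(-5, Mul(Rational(1, 9), Pow(Mul(2, J), Rational(1, 2)))) = Add(-5, Mul(Rational(1, 9), Mul(Pow(2, Rational(1, 2)), Pow(J, Rational(1, 2))))) = Add(-5, Mul(Rational(1, 9), Pow(2, Rational(1, 2)), Pow(J, Rational(1, 2)))))
Function('b')(G) = Add(-360, Mul(5, G)) (Function('b')(G) = Mul(5, Add(G, Mul(8, -9))) = Mul(5, Add(G, -72)) = Mul(5, Add(-72, G)) = Add(-360, Mul(5, G)))
v = Add(2200, Mul(Rational(1, 9), Pow(118, Rational(1, 2)))) (v = Add(8, Add(Add(-5, Mul(Rational(1, 9), Pow(2, Rational(1, 2)), Pow(59, Rational(1, 2)))), Pow(13, 3))) = Add(8, Add(Add(-5, Mul(Rational(1, 9), Pow(118, Rational(1, 2)))), 2197)) = Add(8, Add(2192, Mul(Rational(1, 9), Pow(118, Rational(1, 2))))) = Add(2200, Mul(Rational(1, 9), Pow(118, Rational(1, 2)))) ≈ 2201.2)
Add(Add(v, Pow(Function('b')(139), -1)), Function('I')(256)) = Add(Add(Add(2200, Mul(Rational(1, 9), Pow(118, Rational(1, 2)))), Pow(Add(-360, Mul(5, 139)), -1)), 256) = Add(Add(Add(2200, Mul(Rational(1, 9), Pow(118, Rational(1, 2)))), Pow(Add(-360, 695), -1)), 256) = Add(Add(Add(2200, Mul(Rational(1, 9), Pow(118, Rational(1, 2)))), Pow(335, -1)), 256) = Add(Add(Add(2200, Mul(Rational(1, 9), Pow(118, Rational(1, 2)))), Rational(1, 335)), 256) = Add(Add(Rational(737001, 335), Mul(Rational(1, 9), Pow(118, Rational(1, 2)))), 256) = Add(Rational(822761, 335), Mul(Rational(1, 9), Pow(118, Rational(1, 2))))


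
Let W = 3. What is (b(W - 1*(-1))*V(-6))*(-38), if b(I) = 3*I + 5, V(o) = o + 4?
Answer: 1292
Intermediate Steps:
V(o) = 4 + o
b(I) = 5 + 3*I
(b(W - 1*(-1))*V(-6))*(-38) = ((5 + 3*(3 - 1*(-1)))*(4 - 6))*(-38) = ((5 + 3*(3 + 1))*(-2))*(-38) = ((5 + 3*4)*(-2))*(-38) = ((5 + 12)*(-2))*(-38) = (17*(-2))*(-38) = -34*(-38) = 1292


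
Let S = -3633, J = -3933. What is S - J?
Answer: 300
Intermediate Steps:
S - J = -3633 - 1*(-3933) = -3633 + 3933 = 300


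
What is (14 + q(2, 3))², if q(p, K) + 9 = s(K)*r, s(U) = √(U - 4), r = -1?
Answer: (5 - I)² ≈ 24.0 - 10.0*I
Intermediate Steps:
s(U) = √(-4 + U)
q(p, K) = -9 - √(-4 + K) (q(p, K) = -9 + √(-4 + K)*(-1) = -9 - √(-4 + K))
(14 + q(2, 3))² = (14 + (-9 - √(-4 + 3)))² = (14 + (-9 - √(-1)))² = (14 + (-9 - I))² = (5 - I)²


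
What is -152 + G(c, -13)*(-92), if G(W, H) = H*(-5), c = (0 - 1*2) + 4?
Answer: -6132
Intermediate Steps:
c = 2 (c = (0 - 2) + 4 = -2 + 4 = 2)
G(W, H) = -5*H
-152 + G(c, -13)*(-92) = -152 - 5*(-13)*(-92) = -152 + 65*(-92) = -152 - 5980 = -6132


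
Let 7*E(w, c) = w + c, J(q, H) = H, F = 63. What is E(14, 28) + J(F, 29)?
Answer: 35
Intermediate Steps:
E(w, c) = c/7 + w/7 (E(w, c) = (w + c)/7 = (c + w)/7 = c/7 + w/7)
E(14, 28) + J(F, 29) = ((1/7)*28 + (1/7)*14) + 29 = (4 + 2) + 29 = 6 + 29 = 35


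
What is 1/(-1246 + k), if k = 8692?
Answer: 1/7446 ≈ 0.00013430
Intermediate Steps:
1/(-1246 + k) = 1/(-1246 + 8692) = 1/7446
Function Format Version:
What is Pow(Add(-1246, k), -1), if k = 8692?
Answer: Rational(1, 7446) ≈ 0.00013430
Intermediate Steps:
Pow(Add(-1246, k), -1) = Pow(Add(-1246, 8692), -1) = Pow(7446, -1) = Rational(1, 7446)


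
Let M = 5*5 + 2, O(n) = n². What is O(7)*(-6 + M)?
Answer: 1029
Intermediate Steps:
M = 27 (M = 25 + 2 = 27)
O(7)*(-6 + M) = 7²*(-6 + 27) = 49*21 = 1029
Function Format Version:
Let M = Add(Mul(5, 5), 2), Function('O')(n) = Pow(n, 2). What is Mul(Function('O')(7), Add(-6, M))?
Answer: 1029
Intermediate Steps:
M = 27 (M = Add(25, 2) = 27)
Mul(Function('O')(7), Add(-6, M)) = Mul(Pow(7, 2), Add(-6, 27)) = Mul(49, 21) = 1029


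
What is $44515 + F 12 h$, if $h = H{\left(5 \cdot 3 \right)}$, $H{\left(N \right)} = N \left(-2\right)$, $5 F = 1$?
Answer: $44443$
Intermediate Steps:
$F = \frac{1}{5}$ ($F = \frac{1}{5} \cdot 1 = \frac{1}{5} \approx 0.2$)
$H{\left(N \right)} = - 2 N$
$h = -30$ ($h = - 2 \cdot 5 \cdot 3 = \left(-2\right) 15 = -30$)
$44515 + F 12 h = 44515 + \frac{1}{5} \cdot 12 \left(-30\right) = 44515 + \frac{12}{5} \left(-30\right) = 44515 - 72 = 44443$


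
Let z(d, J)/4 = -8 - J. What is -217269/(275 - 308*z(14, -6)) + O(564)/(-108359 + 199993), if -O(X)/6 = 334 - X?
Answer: -3317574621/41830921 ≈ -79.309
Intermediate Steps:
z(d, J) = -32 - 4*J (z(d, J) = 4*(-8 - J) = -32 - 4*J)
O(X) = -2004 + 6*X (O(X) = -6*(334 - X) = -2004 + 6*X)
-217269/(275 - 308*z(14, -6)) + O(564)/(-108359 + 199993) = -217269/(275 - 308*(-32 - 4*(-6))) + (-2004 + 6*564)/(-108359 + 199993) = -217269/(275 - 308*(-32 + 24)) + (-2004 + 3384)/91634 = -217269/(275 - 308*(-8)) + 1380*(1/91634) = -217269/(275 + 2464) + 690/45817 = -217269/2739 + 690/45817 = -217269*1/2739 + 690/45817 = -72423/913 + 690/45817 = -3317574621/41830921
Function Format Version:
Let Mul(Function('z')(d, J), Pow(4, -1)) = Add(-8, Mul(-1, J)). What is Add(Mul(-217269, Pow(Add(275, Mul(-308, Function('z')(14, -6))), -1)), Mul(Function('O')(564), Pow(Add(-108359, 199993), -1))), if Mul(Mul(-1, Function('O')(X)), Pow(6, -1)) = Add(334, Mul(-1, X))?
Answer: Rational(-3317574621, 41830921) ≈ -79.309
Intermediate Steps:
Function('z')(d, J) = Add(-32, Mul(-4, J)) (Function('z')(d, J) = Mul(4, Add(-8, Mul(-1, J))) = Add(-32, Mul(-4, J)))
Function('O')(X) = Add(-2004, Mul(6, X)) (Function('O')(X) = Mul(-6, Add(334, Mul(-1, X))) = Add(-2004, Mul(6, X)))
Add(Mul(-217269, Pow(Add(275, Mul(-308, Function('z')(14, -6))), -1)), Mul(Function('O')(564), Pow(Add(-108359, 199993), -1))) = Add(Mul(-217269, Pow(Add(275, Mul(-308, Add(-32, Mul(-4, -6)))), -1)), Mul(Add(-2004, Mul(6, 564)), Pow(Add(-108359, 199993), -1))) = Add(Mul(-217269, Pow(Add(275, Mul(-308, Add(-32, 24))), -1)), Mul(Add(-2004, 3384), Pow(91634, -1))) = Add(Mul(-217269, Pow(Add(275, Mul(-308, -8)), -1)), Mul(1380, Rational(1, 91634))) = Add(Mul(-217269, Pow(Add(275, 2464), -1)), Rational(690, 45817)) = Add(Mul(-217269, Pow(2739, -1)), Rational(690, 45817)) = Add(Mul(-217269, Rational(1, 2739)), Rational(690, 45817)) = Add(Rational(-72423, 913), Rational(690, 45817)) = Rational(-3317574621, 41830921)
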